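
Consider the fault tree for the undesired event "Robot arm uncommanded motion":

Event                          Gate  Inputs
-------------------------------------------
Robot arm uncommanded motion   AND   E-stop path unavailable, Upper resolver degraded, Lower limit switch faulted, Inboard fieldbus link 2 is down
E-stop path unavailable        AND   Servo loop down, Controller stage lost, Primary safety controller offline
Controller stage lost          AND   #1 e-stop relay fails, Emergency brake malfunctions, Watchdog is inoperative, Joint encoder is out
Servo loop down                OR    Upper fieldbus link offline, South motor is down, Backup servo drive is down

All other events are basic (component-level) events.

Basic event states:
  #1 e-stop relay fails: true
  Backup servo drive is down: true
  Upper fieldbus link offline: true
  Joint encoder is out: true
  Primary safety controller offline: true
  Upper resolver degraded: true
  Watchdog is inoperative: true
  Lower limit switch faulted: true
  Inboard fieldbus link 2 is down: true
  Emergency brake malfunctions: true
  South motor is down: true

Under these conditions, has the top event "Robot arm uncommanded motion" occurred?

Yes

Servo loop down [OR]: Upper fieldbus link offline=occurs, South motor is down=occurs, Backup servo drive is down=occurs → at least one input occurs → occurs.
Controller stage lost [AND]: #1 e-stop relay fails=occurs, Emergency brake malfunctions=occurs, Watchdog is inoperative=occurs, Joint encoder is out=occurs → all inputs occur → occurs.
E-stop path unavailable [AND]: Servo loop down=occurs, Controller stage lost=occurs, Primary safety controller offline=occurs → all inputs occur → occurs.
Robot arm uncommanded motion [AND]: E-stop path unavailable=occurs, Upper resolver degraded=occurs, Lower limit switch faulted=occurs, Inboard fieldbus link 2 is down=occurs → all inputs occur → occurs.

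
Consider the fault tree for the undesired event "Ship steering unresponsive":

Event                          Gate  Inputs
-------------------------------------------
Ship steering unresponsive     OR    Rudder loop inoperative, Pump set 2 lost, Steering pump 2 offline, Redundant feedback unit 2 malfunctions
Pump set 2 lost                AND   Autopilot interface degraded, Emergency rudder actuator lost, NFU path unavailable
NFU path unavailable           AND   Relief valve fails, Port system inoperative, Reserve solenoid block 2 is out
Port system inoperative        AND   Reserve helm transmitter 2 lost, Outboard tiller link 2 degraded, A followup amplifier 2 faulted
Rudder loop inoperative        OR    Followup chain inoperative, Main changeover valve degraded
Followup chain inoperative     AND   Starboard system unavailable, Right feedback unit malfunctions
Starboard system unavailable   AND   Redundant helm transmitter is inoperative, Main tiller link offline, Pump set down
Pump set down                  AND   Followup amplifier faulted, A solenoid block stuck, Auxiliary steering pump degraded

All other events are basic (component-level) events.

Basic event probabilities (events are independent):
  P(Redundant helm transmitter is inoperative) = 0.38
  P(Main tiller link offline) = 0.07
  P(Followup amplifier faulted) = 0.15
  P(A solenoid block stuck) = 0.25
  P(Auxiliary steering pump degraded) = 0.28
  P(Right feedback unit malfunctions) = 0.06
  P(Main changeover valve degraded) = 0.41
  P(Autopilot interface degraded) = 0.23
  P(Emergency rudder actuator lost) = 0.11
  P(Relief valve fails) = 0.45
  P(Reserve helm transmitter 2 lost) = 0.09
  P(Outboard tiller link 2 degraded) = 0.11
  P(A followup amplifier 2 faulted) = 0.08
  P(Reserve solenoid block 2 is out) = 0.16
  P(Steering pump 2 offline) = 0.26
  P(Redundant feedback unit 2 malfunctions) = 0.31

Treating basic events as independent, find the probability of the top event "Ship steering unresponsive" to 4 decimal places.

P(Pump set down) [AND] = 0.15 × 0.25 × 0.28 = 0.010500
P(Starboard system unavailable) [AND] = 0.38 × 0.07 × 0.010500 = 0.000279
P(Followup chain inoperative) [AND] = 0.000279 × 0.06 = 0.000017
P(Rudder loop inoperative) [OR] = 1 − (1−0.000017) × (1−0.41) = 0.410010
P(Port system inoperative) [AND] = 0.09 × 0.11 × 0.08 = 0.000792
P(NFU path unavailable) [AND] = 0.45 × 0.000792 × 0.16 = 0.000057
P(Pump set 2 lost) [AND] = 0.23 × 0.11 × 0.000057 = 0.000001
P(Ship steering unresponsive) [OR] = 1 − (1−0.410010) × (1−0.000001) × (1−0.26) × (1−0.31) = 0.698751
Rounded to 4 decimal places: P(Ship steering unresponsive) ≈ 0.6988.

0.6988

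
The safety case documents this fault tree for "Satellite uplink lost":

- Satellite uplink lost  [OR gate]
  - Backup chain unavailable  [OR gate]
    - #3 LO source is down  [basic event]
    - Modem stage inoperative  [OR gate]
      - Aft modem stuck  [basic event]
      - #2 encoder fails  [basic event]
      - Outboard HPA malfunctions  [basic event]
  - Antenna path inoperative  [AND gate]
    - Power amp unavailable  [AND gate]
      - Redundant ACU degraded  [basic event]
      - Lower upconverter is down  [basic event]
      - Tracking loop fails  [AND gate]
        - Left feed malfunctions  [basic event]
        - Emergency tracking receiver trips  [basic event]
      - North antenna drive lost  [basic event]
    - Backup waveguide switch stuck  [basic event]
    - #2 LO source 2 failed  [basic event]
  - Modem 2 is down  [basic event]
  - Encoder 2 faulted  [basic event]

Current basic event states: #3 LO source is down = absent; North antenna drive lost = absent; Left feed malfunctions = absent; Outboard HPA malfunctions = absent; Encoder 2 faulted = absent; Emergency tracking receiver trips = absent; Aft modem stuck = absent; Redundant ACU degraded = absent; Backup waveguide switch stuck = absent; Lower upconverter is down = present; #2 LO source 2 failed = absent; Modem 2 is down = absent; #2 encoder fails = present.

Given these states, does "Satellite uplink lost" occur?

Modem stage inoperative [OR]: Aft modem stuck=not, #2 encoder fails=occurs, Outboard HPA malfunctions=not → at least one input occurs → occurs.
Backup chain unavailable [OR]: #3 LO source is down=not, Modem stage inoperative=occurs → at least one input occurs → occurs.
Tracking loop fails [AND]: Left feed malfunctions=not, Emergency tracking receiver trips=not → not all inputs occur → does not occur.
Power amp unavailable [AND]: Redundant ACU degraded=not, Lower upconverter is down=occurs, Tracking loop fails=not, North antenna drive lost=not → not all inputs occur → does not occur.
Antenna path inoperative [AND]: Power amp unavailable=not, Backup waveguide switch stuck=not, #2 LO source 2 failed=not → not all inputs occur → does not occur.
Satellite uplink lost [OR]: Backup chain unavailable=occurs, Antenna path inoperative=not, Modem 2 is down=not, Encoder 2 faulted=not → at least one input occurs → occurs.

Yes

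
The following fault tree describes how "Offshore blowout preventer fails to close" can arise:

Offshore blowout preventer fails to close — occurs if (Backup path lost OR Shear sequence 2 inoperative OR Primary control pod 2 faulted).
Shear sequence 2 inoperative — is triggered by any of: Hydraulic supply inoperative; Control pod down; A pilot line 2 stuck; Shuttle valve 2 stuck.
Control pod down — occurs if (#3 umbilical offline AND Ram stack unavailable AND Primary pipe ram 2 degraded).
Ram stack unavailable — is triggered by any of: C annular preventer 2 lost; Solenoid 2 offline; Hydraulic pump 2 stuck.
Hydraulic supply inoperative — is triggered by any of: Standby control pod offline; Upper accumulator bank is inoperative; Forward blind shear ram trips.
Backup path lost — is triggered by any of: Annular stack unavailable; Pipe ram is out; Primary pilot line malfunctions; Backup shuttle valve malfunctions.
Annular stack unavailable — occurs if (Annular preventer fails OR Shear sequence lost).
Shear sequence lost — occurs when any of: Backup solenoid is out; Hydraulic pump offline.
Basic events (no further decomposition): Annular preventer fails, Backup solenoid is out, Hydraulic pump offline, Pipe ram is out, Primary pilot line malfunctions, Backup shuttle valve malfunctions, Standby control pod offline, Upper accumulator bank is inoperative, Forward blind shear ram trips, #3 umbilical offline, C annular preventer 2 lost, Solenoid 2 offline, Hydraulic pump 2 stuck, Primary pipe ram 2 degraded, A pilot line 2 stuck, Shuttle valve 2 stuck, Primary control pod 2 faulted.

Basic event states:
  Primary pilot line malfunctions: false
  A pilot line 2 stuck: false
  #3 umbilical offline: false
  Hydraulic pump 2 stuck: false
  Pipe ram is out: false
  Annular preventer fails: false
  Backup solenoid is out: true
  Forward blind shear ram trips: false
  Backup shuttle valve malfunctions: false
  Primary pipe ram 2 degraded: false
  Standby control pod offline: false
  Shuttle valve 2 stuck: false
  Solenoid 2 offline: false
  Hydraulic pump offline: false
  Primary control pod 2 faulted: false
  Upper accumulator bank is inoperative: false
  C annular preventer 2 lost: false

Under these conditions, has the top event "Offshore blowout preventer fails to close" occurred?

Yes

Shear sequence lost [OR]: Backup solenoid is out=occurs, Hydraulic pump offline=not → at least one input occurs → occurs.
Annular stack unavailable [OR]: Annular preventer fails=not, Shear sequence lost=occurs → at least one input occurs → occurs.
Backup path lost [OR]: Annular stack unavailable=occurs, Pipe ram is out=not, Primary pilot line malfunctions=not, Backup shuttle valve malfunctions=not → at least one input occurs → occurs.
Hydraulic supply inoperative [OR]: Standby control pod offline=not, Upper accumulator bank is inoperative=not, Forward blind shear ram trips=not → no input occurs → does not occur.
Ram stack unavailable [OR]: C annular preventer 2 lost=not, Solenoid 2 offline=not, Hydraulic pump 2 stuck=not → no input occurs → does not occur.
Control pod down [AND]: #3 umbilical offline=not, Ram stack unavailable=not, Primary pipe ram 2 degraded=not → not all inputs occur → does not occur.
Shear sequence 2 inoperative [OR]: Hydraulic supply inoperative=not, Control pod down=not, A pilot line 2 stuck=not, Shuttle valve 2 stuck=not → no input occurs → does not occur.
Offshore blowout preventer fails to close [OR]: Backup path lost=occurs, Shear sequence 2 inoperative=not, Primary control pod 2 faulted=not → at least one input occurs → occurs.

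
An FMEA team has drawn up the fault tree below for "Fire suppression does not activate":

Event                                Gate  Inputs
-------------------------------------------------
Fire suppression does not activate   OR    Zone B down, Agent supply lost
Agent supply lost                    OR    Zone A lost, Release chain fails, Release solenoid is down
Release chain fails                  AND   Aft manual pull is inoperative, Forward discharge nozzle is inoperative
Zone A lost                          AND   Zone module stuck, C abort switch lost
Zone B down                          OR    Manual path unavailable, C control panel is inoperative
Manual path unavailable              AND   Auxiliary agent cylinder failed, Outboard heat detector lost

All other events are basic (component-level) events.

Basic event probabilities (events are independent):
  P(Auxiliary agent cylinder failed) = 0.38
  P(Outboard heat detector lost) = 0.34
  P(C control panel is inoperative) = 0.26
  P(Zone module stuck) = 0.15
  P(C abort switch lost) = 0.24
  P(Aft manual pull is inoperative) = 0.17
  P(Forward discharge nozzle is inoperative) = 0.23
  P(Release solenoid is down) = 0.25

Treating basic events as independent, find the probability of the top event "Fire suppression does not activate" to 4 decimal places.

0.5523

P(Manual path unavailable) [AND] = 0.38 × 0.34 = 0.129200
P(Zone B down) [OR] = 1 − (1−0.129200) × (1−0.26) = 0.355608
P(Zone A lost) [AND] = 0.15 × 0.24 = 0.036000
P(Release chain fails) [AND] = 0.17 × 0.23 = 0.039100
P(Agent supply lost) [OR] = 1 − (1−0.036000) × (1−0.039100) × (1−0.25) = 0.305269
P(Fire suppression does not activate) [OR] = 1 − (1−0.355608) × (1−0.305269) = 0.552321
Rounded to 4 decimal places: P(Fire suppression does not activate) ≈ 0.5523.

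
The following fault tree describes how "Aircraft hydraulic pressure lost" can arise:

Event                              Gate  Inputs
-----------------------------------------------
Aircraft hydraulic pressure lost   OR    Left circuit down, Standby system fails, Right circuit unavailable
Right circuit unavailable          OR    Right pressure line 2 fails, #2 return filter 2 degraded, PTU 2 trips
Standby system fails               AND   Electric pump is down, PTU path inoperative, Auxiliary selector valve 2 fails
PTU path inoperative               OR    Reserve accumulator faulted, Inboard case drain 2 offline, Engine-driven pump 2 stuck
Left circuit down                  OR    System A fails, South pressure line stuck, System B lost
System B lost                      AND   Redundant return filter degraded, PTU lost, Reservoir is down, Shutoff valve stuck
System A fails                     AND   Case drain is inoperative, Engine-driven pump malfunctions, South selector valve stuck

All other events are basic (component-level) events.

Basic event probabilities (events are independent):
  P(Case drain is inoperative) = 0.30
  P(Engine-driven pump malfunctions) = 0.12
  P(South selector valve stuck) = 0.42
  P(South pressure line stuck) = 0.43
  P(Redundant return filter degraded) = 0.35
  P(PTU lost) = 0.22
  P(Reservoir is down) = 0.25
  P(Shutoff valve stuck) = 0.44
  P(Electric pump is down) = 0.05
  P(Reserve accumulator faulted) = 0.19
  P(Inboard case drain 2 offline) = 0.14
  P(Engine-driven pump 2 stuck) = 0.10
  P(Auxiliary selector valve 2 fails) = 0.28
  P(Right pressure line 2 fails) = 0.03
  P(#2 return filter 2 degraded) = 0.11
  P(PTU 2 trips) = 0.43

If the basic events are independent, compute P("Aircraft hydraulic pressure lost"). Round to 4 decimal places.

P(System A fails) [AND] = 0.30 × 0.12 × 0.42 = 0.015120
P(System B lost) [AND] = 0.35 × 0.22 × 0.25 × 0.44 = 0.008470
P(Left circuit down) [OR] = 1 − (1−0.015120) × (1−0.43) × (1−0.008470) = 0.443373
P(PTU path inoperative) [OR] = 1 − (1−0.19) × (1−0.14) × (1−0.10) = 0.373060
P(Standby system fails) [AND] = 0.05 × 0.373060 × 0.28 = 0.005223
P(Right circuit unavailable) [OR] = 1 − (1−0.03) × (1−0.11) × (1−0.43) = 0.507919
P(Aircraft hydraulic pressure lost) [OR] = 1 − (1−0.443373) × (1−0.005223) × (1−0.507919) = 0.727525
Rounded to 4 decimal places: P(Aircraft hydraulic pressure lost) ≈ 0.7275.

0.7275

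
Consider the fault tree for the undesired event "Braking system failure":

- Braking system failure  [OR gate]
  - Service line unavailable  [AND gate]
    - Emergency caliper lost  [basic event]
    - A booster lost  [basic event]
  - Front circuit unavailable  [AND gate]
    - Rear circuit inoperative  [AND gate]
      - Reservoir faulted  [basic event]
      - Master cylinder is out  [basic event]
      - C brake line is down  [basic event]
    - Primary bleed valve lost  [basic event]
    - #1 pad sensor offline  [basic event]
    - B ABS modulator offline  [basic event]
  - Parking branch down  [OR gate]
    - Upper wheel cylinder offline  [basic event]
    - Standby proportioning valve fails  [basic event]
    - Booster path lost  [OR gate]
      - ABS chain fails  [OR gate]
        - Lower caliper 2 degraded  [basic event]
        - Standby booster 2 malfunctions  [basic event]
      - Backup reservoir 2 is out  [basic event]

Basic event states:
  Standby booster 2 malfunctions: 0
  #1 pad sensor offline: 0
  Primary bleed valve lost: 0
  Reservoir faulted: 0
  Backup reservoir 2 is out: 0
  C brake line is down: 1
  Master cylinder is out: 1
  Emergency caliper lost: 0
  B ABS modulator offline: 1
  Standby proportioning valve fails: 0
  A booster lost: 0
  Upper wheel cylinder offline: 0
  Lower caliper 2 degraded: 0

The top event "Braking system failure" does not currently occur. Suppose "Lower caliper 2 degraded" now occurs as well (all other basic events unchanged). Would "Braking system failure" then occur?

Counterfactual: set "Lower caliper 2 degraded" to occurred.
Service line unavailable [AND]: Emergency caliper lost=not, A booster lost=not → not all inputs occur → does not occur.
Rear circuit inoperative [AND]: Reservoir faulted=not, Master cylinder is out=occurs, C brake line is down=occurs → not all inputs occur → does not occur.
Front circuit unavailable [AND]: Rear circuit inoperative=not, Primary bleed valve lost=not, #1 pad sensor offline=not, B ABS modulator offline=occurs → not all inputs occur → does not occur.
ABS chain fails [OR]: Lower caliper 2 degraded=occurs, Standby booster 2 malfunctions=not → at least one input occurs → occurs.
Booster path lost [OR]: ABS chain fails=occurs, Backup reservoir 2 is out=not → at least one input occurs → occurs.
Parking branch down [OR]: Upper wheel cylinder offline=not, Standby proportioning valve fails=not, Booster path lost=occurs → at least one input occurs → occurs.
Braking system failure [OR]: Service line unavailable=not, Front circuit unavailable=not, Parking branch down=occurs → at least one input occurs → occurs.

Yes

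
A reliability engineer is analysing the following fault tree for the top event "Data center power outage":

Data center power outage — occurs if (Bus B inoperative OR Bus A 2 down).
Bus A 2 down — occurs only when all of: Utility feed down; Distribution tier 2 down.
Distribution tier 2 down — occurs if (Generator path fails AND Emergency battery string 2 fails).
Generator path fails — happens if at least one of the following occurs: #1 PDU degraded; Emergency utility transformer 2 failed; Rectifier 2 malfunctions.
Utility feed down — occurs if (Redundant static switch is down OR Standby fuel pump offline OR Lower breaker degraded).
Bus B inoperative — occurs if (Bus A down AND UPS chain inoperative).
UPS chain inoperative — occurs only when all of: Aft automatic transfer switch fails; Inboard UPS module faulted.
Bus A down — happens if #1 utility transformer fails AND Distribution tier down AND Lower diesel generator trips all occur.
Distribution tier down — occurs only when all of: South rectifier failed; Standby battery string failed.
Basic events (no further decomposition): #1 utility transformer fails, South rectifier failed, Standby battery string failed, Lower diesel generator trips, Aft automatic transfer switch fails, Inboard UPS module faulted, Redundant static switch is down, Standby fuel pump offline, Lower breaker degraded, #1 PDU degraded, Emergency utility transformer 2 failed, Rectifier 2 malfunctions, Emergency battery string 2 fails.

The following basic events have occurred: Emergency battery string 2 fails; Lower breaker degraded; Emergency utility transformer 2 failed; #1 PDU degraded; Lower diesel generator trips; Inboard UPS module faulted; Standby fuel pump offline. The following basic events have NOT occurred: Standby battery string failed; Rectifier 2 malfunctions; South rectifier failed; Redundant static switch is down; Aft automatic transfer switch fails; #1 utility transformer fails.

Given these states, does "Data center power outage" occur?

Yes

Distribution tier down [AND]: South rectifier failed=not, Standby battery string failed=not → not all inputs occur → does not occur.
Bus A down [AND]: #1 utility transformer fails=not, Distribution tier down=not, Lower diesel generator trips=occurs → not all inputs occur → does not occur.
UPS chain inoperative [AND]: Aft automatic transfer switch fails=not, Inboard UPS module faulted=occurs → not all inputs occur → does not occur.
Bus B inoperative [AND]: Bus A down=not, UPS chain inoperative=not → not all inputs occur → does not occur.
Utility feed down [OR]: Redundant static switch is down=not, Standby fuel pump offline=occurs, Lower breaker degraded=occurs → at least one input occurs → occurs.
Generator path fails [OR]: #1 PDU degraded=occurs, Emergency utility transformer 2 failed=occurs, Rectifier 2 malfunctions=not → at least one input occurs → occurs.
Distribution tier 2 down [AND]: Generator path fails=occurs, Emergency battery string 2 fails=occurs → all inputs occur → occurs.
Bus A 2 down [AND]: Utility feed down=occurs, Distribution tier 2 down=occurs → all inputs occur → occurs.
Data center power outage [OR]: Bus B inoperative=not, Bus A 2 down=occurs → at least one input occurs → occurs.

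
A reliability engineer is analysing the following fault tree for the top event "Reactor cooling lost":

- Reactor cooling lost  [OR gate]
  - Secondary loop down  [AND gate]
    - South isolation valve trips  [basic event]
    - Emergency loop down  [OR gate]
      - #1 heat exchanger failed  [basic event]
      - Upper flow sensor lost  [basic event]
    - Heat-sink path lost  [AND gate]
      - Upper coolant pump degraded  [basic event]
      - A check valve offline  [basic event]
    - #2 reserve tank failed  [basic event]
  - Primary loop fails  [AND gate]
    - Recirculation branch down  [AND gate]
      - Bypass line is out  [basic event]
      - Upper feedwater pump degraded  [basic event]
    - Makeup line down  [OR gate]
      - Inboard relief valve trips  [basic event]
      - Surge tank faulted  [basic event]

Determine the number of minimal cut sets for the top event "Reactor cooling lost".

Emergency loop down [OR]: union of children's cut sets → 2 cut set(s).
Heat-sink path lost [AND]: one cut set from each child combined → 1 × 1 = 1 cut set(s).
Secondary loop down [AND]: one cut set from each child combined → 1 × 2 × 1 × 1 = 2 cut set(s).
Recirculation branch down [AND]: one cut set from each child combined → 1 × 1 = 1 cut set(s).
Makeup line down [OR]: union of children's cut sets → 2 cut set(s).
Primary loop fails [AND]: one cut set from each child combined → 1 × 2 = 2 cut set(s).
Reactor cooling lost [OR]: union of children's cut sets → 4 cut set(s).
Minimal cut sets: {#1 heat exchanger failed, #2 reserve tank failed, A check valve offline, South isolation valve trips, Upper coolant pump degraded}; {#2 reserve tank failed, A check valve offline, South isolation valve trips, Upper coolant pump degraded, Upper flow sensor lost}; {Bypass line is out, Inboard relief valve trips, Upper feedwater pump degraded}; {Bypass line is out, Surge tank faulted, Upper feedwater pump degraded}.

4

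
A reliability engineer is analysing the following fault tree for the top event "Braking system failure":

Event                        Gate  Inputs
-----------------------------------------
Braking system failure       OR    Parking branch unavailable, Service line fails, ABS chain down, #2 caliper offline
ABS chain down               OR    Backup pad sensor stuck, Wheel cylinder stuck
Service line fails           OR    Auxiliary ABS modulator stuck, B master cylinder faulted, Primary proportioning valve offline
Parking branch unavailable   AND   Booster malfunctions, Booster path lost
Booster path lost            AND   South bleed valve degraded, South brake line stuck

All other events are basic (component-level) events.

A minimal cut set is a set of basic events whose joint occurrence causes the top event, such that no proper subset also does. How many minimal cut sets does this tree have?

Booster path lost [AND]: one cut set from each child combined → 1 × 1 = 1 cut set(s).
Parking branch unavailable [AND]: one cut set from each child combined → 1 × 1 = 1 cut set(s).
Service line fails [OR]: union of children's cut sets → 3 cut set(s).
ABS chain down [OR]: union of children's cut sets → 2 cut set(s).
Braking system failure [OR]: union of children's cut sets → 7 cut set(s).
Minimal cut sets: {Booster malfunctions, South bleed valve degraded, South brake line stuck}; {Auxiliary ABS modulator stuck}; {B master cylinder faulted}; {Primary proportioning valve offline}; {Backup pad sensor stuck}; {Wheel cylinder stuck}; {#2 caliper offline}.

7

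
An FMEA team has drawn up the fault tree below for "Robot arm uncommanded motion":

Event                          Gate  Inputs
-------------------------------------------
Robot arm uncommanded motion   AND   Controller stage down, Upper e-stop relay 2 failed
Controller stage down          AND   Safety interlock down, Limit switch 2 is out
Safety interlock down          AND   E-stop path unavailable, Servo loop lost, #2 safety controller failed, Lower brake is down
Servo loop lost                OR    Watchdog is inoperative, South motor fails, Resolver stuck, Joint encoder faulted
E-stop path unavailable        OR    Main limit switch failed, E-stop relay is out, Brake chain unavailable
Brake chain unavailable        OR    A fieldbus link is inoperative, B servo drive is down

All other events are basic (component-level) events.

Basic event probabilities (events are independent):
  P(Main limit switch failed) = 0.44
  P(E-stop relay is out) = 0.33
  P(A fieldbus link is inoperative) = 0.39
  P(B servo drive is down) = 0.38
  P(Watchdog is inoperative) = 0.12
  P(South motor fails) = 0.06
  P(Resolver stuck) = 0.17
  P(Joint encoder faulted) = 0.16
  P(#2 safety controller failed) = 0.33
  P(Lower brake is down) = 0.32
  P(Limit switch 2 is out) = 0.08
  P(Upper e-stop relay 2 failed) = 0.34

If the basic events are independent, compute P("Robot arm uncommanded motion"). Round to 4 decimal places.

0.0010

P(Brake chain unavailable) [OR] = 1 − (1−0.39) × (1−0.38) = 0.621800
P(E-stop path unavailable) [OR] = 1 − (1−0.44) × (1−0.33) × (1−0.621800) = 0.858099
P(Servo loop lost) [OR] = 1 − (1−0.12) × (1−0.06) × (1−0.17) × (1−0.16) = 0.423276
P(Safety interlock down) [AND] = 0.858099 × 0.423276 × 0.33 × 0.32 = 0.038355
P(Controller stage down) [AND] = 0.038355 × 0.08 = 0.003068
P(Robot arm uncommanded motion) [AND] = 0.003068 × 0.34 = 0.001043
Rounded to 4 decimal places: P(Robot arm uncommanded motion) ≈ 0.0010.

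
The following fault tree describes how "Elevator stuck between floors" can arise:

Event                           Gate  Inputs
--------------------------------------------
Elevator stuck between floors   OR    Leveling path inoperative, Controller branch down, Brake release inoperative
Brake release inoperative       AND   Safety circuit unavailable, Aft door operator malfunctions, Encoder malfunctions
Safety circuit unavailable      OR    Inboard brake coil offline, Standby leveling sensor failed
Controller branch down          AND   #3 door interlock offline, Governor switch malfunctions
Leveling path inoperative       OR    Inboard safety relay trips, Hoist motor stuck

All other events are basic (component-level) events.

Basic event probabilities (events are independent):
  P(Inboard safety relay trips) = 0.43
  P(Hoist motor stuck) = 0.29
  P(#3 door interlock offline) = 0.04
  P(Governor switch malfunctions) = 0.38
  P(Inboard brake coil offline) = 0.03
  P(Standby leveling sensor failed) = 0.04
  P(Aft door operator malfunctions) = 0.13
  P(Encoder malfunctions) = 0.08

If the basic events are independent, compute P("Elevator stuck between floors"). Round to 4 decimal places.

0.6017

P(Leveling path inoperative) [OR] = 1 − (1−0.43) × (1−0.29) = 0.595300
P(Controller branch down) [AND] = 0.04 × 0.38 = 0.015200
P(Safety circuit unavailable) [OR] = 1 − (1−0.03) × (1−0.04) = 0.068800
P(Brake release inoperative) [AND] = 0.068800 × 0.13 × 0.08 = 0.000716
P(Elevator stuck between floors) [OR] = 1 − (1−0.595300) × (1−0.015200) × (1−0.000716) = 0.601737
Rounded to 4 decimal places: P(Elevator stuck between floors) ≈ 0.6017.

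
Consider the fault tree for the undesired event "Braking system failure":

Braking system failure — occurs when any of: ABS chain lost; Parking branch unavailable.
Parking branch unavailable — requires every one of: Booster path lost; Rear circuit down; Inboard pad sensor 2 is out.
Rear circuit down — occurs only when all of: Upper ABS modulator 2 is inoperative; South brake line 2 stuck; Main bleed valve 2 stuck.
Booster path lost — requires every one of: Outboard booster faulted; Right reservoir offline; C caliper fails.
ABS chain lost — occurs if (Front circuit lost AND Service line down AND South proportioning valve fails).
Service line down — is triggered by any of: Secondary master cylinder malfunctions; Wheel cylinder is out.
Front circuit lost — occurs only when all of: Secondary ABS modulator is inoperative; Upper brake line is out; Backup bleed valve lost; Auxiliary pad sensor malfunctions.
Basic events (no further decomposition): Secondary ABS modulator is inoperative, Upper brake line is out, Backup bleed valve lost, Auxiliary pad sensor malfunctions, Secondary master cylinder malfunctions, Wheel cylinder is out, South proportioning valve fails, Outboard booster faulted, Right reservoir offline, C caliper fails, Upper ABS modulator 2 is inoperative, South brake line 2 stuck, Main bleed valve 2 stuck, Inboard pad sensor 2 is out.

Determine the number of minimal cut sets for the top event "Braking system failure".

3

Front circuit lost [AND]: one cut set from each child combined → 1 × 1 × 1 × 1 = 1 cut set(s).
Service line down [OR]: union of children's cut sets → 2 cut set(s).
ABS chain lost [AND]: one cut set from each child combined → 1 × 2 × 1 = 2 cut set(s).
Booster path lost [AND]: one cut set from each child combined → 1 × 1 × 1 = 1 cut set(s).
Rear circuit down [AND]: one cut set from each child combined → 1 × 1 × 1 = 1 cut set(s).
Parking branch unavailable [AND]: one cut set from each child combined → 1 × 1 × 1 = 1 cut set(s).
Braking system failure [OR]: union of children's cut sets → 3 cut set(s).
Minimal cut sets: {Auxiliary pad sensor malfunctions, Backup bleed valve lost, Secondary ABS modulator is inoperative, Secondary master cylinder malfunctions, South proportioning valve fails, Upper brake line is out}; {Auxiliary pad sensor malfunctions, Backup bleed valve lost, Secondary ABS modulator is inoperative, South proportioning valve fails, Upper brake line is out, Wheel cylinder is out}; {C caliper fails, Inboard pad sensor 2 is out, Main bleed valve 2 stuck, Outboard booster faulted, Right reservoir offline, South brake line 2 stuck, Upper ABS modulator 2 is inoperative}.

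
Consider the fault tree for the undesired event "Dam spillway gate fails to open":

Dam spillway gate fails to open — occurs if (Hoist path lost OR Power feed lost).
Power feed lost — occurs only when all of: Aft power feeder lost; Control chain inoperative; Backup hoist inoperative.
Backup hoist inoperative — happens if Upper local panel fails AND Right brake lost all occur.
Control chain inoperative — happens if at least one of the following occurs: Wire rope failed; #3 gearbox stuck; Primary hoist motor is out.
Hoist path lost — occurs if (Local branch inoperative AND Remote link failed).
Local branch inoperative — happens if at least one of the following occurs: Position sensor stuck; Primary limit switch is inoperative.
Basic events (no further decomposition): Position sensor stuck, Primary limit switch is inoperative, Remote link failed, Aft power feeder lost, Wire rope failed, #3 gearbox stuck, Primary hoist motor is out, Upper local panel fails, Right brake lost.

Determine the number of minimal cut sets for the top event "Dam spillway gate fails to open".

5

Local branch inoperative [OR]: union of children's cut sets → 2 cut set(s).
Hoist path lost [AND]: one cut set from each child combined → 2 × 1 = 2 cut set(s).
Control chain inoperative [OR]: union of children's cut sets → 3 cut set(s).
Backup hoist inoperative [AND]: one cut set from each child combined → 1 × 1 = 1 cut set(s).
Power feed lost [AND]: one cut set from each child combined → 1 × 3 × 1 = 3 cut set(s).
Dam spillway gate fails to open [OR]: union of children's cut sets → 5 cut set(s).
Minimal cut sets: {Position sensor stuck, Remote link failed}; {Primary limit switch is inoperative, Remote link failed}; {Aft power feeder lost, Right brake lost, Upper local panel fails, Wire rope failed}; {#3 gearbox stuck, Aft power feeder lost, Right brake lost, Upper local panel fails}; {Aft power feeder lost, Primary hoist motor is out, Right brake lost, Upper local panel fails}.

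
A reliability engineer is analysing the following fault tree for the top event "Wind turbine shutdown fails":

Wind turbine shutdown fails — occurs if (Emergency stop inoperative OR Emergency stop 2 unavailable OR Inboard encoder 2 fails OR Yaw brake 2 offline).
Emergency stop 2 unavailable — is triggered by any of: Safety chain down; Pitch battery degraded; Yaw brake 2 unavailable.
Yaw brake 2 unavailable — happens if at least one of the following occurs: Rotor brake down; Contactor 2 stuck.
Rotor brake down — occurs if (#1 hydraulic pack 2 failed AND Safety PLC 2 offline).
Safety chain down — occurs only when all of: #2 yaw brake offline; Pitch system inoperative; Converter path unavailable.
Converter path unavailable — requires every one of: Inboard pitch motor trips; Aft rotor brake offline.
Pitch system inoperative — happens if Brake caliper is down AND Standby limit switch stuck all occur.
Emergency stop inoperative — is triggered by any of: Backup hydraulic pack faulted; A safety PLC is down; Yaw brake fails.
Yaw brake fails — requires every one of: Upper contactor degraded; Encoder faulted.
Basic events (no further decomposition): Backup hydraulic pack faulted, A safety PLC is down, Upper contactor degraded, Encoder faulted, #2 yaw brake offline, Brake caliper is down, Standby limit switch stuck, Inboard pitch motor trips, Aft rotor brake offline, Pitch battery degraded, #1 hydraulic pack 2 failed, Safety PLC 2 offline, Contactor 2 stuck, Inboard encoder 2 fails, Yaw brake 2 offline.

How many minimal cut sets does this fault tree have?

9

Yaw brake fails [AND]: one cut set from each child combined → 1 × 1 = 1 cut set(s).
Emergency stop inoperative [OR]: union of children's cut sets → 3 cut set(s).
Pitch system inoperative [AND]: one cut set from each child combined → 1 × 1 = 1 cut set(s).
Converter path unavailable [AND]: one cut set from each child combined → 1 × 1 = 1 cut set(s).
Safety chain down [AND]: one cut set from each child combined → 1 × 1 × 1 = 1 cut set(s).
Rotor brake down [AND]: one cut set from each child combined → 1 × 1 = 1 cut set(s).
Yaw brake 2 unavailable [OR]: union of children's cut sets → 2 cut set(s).
Emergency stop 2 unavailable [OR]: union of children's cut sets → 4 cut set(s).
Wind turbine shutdown fails [OR]: union of children's cut sets → 9 cut set(s).
Minimal cut sets: {Backup hydraulic pack faulted}; {A safety PLC is down}; {Encoder faulted, Upper contactor degraded}; {#2 yaw brake offline, Aft rotor brake offline, Brake caliper is down, Inboard pitch motor trips, Standby limit switch stuck}; {Pitch battery degraded}; {#1 hydraulic pack 2 failed, Safety PLC 2 offline}; {Contactor 2 stuck}; {Inboard encoder 2 fails}; {Yaw brake 2 offline}.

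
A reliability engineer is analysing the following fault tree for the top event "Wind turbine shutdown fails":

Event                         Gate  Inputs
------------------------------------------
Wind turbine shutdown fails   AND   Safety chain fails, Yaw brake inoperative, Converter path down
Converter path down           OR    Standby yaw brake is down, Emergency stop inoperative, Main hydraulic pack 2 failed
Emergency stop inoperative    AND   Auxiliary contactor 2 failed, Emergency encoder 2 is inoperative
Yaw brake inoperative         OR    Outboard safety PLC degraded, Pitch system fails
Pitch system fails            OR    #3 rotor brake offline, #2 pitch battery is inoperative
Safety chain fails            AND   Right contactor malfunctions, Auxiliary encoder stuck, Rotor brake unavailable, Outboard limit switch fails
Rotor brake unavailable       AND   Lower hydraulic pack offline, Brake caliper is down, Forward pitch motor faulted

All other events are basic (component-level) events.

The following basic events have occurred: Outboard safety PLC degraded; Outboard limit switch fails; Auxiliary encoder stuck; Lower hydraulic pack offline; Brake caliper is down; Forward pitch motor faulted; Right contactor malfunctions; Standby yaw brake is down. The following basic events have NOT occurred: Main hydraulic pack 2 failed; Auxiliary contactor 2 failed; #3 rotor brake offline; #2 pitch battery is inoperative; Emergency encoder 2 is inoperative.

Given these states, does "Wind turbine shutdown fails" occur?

Yes

Rotor brake unavailable [AND]: Lower hydraulic pack offline=occurs, Brake caliper is down=occurs, Forward pitch motor faulted=occurs → all inputs occur → occurs.
Safety chain fails [AND]: Right contactor malfunctions=occurs, Auxiliary encoder stuck=occurs, Rotor brake unavailable=occurs, Outboard limit switch fails=occurs → all inputs occur → occurs.
Pitch system fails [OR]: #3 rotor brake offline=not, #2 pitch battery is inoperative=not → no input occurs → does not occur.
Yaw brake inoperative [OR]: Outboard safety PLC degraded=occurs, Pitch system fails=not → at least one input occurs → occurs.
Emergency stop inoperative [AND]: Auxiliary contactor 2 failed=not, Emergency encoder 2 is inoperative=not → not all inputs occur → does not occur.
Converter path down [OR]: Standby yaw brake is down=occurs, Emergency stop inoperative=not, Main hydraulic pack 2 failed=not → at least one input occurs → occurs.
Wind turbine shutdown fails [AND]: Safety chain fails=occurs, Yaw brake inoperative=occurs, Converter path down=occurs → all inputs occur → occurs.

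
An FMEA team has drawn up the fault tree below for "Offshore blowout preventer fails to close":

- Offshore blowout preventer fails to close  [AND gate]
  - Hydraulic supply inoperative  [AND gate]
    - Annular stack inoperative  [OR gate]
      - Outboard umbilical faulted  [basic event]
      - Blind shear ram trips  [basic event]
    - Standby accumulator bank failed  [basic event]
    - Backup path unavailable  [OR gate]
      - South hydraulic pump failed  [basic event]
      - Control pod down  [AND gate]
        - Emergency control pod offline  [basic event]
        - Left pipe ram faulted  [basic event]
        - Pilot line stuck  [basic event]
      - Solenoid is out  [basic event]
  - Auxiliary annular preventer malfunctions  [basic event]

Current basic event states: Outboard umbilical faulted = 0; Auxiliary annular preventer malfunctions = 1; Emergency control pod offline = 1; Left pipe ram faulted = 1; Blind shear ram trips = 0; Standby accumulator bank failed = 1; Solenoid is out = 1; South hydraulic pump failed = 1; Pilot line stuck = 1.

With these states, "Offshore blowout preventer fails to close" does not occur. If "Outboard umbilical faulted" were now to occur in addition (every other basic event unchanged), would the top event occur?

Yes

Counterfactual: set "Outboard umbilical faulted" to occurred.
Annular stack inoperative [OR]: Outboard umbilical faulted=occurs, Blind shear ram trips=not → at least one input occurs → occurs.
Control pod down [AND]: Emergency control pod offline=occurs, Left pipe ram faulted=occurs, Pilot line stuck=occurs → all inputs occur → occurs.
Backup path unavailable [OR]: South hydraulic pump failed=occurs, Control pod down=occurs, Solenoid is out=occurs → at least one input occurs → occurs.
Hydraulic supply inoperative [AND]: Annular stack inoperative=occurs, Standby accumulator bank failed=occurs, Backup path unavailable=occurs → all inputs occur → occurs.
Offshore blowout preventer fails to close [AND]: Hydraulic supply inoperative=occurs, Auxiliary annular preventer malfunctions=occurs → all inputs occur → occurs.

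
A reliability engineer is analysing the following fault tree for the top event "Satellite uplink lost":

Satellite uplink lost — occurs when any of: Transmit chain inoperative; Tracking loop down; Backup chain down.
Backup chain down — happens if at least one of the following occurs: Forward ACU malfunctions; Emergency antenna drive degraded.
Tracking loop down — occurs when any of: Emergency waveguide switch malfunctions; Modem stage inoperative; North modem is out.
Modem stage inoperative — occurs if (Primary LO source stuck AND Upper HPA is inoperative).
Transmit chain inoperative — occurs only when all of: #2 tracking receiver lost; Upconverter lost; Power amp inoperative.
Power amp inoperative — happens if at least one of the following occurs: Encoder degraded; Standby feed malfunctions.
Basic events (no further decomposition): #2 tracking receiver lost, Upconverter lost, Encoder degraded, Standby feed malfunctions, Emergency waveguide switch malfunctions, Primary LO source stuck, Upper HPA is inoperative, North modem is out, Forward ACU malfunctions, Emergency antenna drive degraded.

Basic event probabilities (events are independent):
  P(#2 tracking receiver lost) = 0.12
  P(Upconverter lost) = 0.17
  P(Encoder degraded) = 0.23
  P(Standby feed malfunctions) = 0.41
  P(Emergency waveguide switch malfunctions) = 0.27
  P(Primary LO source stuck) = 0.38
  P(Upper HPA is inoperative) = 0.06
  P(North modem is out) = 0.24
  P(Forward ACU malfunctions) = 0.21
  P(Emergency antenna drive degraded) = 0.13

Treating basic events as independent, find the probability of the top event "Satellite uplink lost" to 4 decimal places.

P(Power amp inoperative) [OR] = 1 − (1−0.23) × (1−0.41) = 0.545700
P(Transmit chain inoperative) [AND] = 0.12 × 0.17 × 0.545700 = 0.011132
P(Modem stage inoperative) [AND] = 0.38 × 0.06 = 0.022800
P(Tracking loop down) [OR] = 1 − (1−0.27) × (1−0.022800) × (1−0.24) = 0.457849
P(Backup chain down) [OR] = 1 − (1−0.21) × (1−0.13) = 0.312700
P(Satellite uplink lost) [OR] = 1 − (1−0.011132) × (1−0.457849) × (1−0.312700) = 0.631528
Rounded to 4 decimal places: P(Satellite uplink lost) ≈ 0.6315.

0.6315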